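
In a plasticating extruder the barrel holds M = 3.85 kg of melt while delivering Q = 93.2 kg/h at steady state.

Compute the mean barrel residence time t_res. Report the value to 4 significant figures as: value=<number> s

Convert throughput: Q = 93.2 kg/h = 93.2/3600 = 0.0258889 kg/s
t_res = M / Q_s = 3.85 ÷ 0.0258889 = 148.712 s

value=148.7 s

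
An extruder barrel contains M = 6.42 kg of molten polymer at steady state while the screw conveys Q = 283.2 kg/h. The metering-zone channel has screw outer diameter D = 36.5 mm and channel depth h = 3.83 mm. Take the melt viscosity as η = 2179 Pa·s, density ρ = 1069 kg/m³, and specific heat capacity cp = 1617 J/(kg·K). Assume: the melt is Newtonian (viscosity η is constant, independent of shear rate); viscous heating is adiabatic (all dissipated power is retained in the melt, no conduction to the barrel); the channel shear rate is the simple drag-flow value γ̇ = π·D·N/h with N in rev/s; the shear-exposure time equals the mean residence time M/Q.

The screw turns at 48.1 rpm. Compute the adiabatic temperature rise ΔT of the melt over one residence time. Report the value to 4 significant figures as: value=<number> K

value=59.26 K

Q_s = Q / 3600 = 283.2 / 3600 = 0.0786667 kg/s
t_res = M / Q_s = 6.42 / 0.0786667 = 81.6102 s
Convert to SI: D = 0.0365 m, h = 0.00383 m, N = 48.1/60 = 0.801667 rev/s
Shear rate: γ̇ = πDN/h = π·0.0365·0.801667/0.00383 = 24.0015 s⁻¹
ΔT = η·γ̇²·t_res / (ρ·cp) = 2179 · (24.0015)² · 81.6102 / (1069 · 1617) = 59.2638 K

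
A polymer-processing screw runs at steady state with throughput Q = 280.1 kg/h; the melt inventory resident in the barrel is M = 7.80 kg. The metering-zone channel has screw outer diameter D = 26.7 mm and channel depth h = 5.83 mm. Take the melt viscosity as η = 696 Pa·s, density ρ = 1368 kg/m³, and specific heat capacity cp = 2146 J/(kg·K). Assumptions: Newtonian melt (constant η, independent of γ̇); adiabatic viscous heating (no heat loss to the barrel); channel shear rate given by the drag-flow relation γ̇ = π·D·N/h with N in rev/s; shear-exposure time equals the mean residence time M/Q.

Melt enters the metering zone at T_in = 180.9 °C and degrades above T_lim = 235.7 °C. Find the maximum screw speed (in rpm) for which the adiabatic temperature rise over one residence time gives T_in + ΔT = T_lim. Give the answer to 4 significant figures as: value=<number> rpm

value=200.2 rpm

Throughput in SI: Q_s = 280.1 kg/h ÷ 3600 s/h = 0.0778056 kg/s
t_res = M / Q_s = 7.80 ÷ 0.0778056 = 100.25 s
Convert to metres: D = 0.0267 m, h = 0.00583 m
ΔT_a = T_lim − T_in = 235.7 °C − 180.9 °C = 54.8 K
γ̇_max² = ΔT_a·ρ·cp / (η·t_res) = [54.8 × 1368 × 2146] / [696 × 100.25] = 2305.7 s⁻²
γ̇_max = √2305.7 = 48.0177 s⁻¹
N_max = γ̇_max h / (πD) = 48.0177·0.00583/(π·0.0267) = 3.33741 rev/s → ×60 = 200.244 rpm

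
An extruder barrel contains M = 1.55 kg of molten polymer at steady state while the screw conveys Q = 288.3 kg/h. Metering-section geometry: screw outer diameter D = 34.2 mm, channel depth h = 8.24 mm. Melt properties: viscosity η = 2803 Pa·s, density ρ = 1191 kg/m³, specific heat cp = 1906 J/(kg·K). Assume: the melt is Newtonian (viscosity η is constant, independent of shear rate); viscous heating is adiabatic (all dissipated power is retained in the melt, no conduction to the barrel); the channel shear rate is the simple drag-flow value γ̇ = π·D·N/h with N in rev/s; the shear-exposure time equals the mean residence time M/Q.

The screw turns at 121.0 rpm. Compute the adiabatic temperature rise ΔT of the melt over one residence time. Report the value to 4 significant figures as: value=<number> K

value=16.53 K

Q_s = Q / 3600 = 288.3 / 3600 = 0.0800833 kg/s
Mean residence time: t_res = M/Q_s = 1.55 kg / 0.0800833 kg/s = 19.3548 s
D = 34.2 mm = 0.0342 m;  h = 8.24 mm = 0.00824 m;  N = 121.0 rpm / 60 = 2.01667 rev/s
Shear rate: γ̇ = πDN/h = π·0.0342·2.01667/0.00824 = 26.2956 s⁻¹
ΔT = η·γ̇²·t_res / (ρ·cp) = 2803 · (26.2956)² · 19.3548 / (1191 · 1906) = 16.5251 K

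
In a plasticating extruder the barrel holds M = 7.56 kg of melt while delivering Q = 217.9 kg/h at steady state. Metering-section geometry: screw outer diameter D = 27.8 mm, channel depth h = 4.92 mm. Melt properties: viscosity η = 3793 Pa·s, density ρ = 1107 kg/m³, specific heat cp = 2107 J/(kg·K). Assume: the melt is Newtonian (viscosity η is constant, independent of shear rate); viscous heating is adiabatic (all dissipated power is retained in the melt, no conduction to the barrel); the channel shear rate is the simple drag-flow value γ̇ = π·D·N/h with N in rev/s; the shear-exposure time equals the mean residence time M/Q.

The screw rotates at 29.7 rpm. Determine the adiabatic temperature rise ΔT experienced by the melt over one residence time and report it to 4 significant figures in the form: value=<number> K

Throughput in SI: Q_s = 217.9 kg/h ÷ 3600 s/h = 0.0605278 kg/s
t_res = M / Q_s = 7.56 / 0.0605278 = 124.901 s
D = 27.8 mm = 0.0278 m;  h = 4.92 mm = 0.00492 m;  N = 29.7 rpm / 60 = 0.495 rev/s
γ̇ = π·D·N / h = π · 0.0278 · 0.495 / 0.00492 = 8.78688 s⁻¹
Adiabatic rise: ΔT = η γ̇² t_res / (ρ cp) = 3793·(8.78688)²·124.901 / (1107·2107) = 15.6822 K

value=15.68 K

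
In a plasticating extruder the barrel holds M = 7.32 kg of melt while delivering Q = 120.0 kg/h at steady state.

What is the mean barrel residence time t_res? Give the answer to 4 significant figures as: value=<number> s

Q_s = Q / 3600 = 120.0 / 3600 = 0.0333333 kg/s
t_res = M / Q_s = 7.32 ÷ 0.0333333 = 219.6 s

value=219.6 s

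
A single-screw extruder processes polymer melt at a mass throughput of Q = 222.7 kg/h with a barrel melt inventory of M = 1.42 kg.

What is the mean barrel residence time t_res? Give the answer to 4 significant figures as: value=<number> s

value=22.95 s

Convert throughput: Q = 222.7 kg/h = 222.7/3600 = 0.0618611 kg/s
t_res = M / Q_s = 1.42 ÷ 0.0618611 = 22.9546 s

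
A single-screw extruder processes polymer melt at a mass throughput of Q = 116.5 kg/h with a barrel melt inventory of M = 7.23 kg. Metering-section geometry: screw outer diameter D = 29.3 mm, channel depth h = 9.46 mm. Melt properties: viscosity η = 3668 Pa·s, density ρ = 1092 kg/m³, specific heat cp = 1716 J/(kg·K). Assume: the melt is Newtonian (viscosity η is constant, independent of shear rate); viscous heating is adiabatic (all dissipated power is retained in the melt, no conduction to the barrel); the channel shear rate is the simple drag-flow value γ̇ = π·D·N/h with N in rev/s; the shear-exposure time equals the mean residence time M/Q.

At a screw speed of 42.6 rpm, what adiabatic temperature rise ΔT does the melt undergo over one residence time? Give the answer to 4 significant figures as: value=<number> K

Throughput in SI: Q_s = 116.5 kg/h ÷ 3600 s/h = 0.0323611 kg/s
Mean residence time: t_res = M/Q_s = 7.23 kg / 0.0323611 kg/s = 223.416 s
Geometry in metres: D = 29.3 mm → 0.0293 m, h = 9.46 mm → 0.00946 m; screw speed N = 42.6 rpm = 0.71 rev/s
γ̇ = π·D·N / h = π · 0.0293 · 0.71 / 0.00946 = 6.90852 s⁻¹
ΔT = η·γ̇²·t_res/(ρ·cp) = [3668 × 6.90852² × 223.416] / [1092 × 1716] = 20.8725 K

value=20.87 K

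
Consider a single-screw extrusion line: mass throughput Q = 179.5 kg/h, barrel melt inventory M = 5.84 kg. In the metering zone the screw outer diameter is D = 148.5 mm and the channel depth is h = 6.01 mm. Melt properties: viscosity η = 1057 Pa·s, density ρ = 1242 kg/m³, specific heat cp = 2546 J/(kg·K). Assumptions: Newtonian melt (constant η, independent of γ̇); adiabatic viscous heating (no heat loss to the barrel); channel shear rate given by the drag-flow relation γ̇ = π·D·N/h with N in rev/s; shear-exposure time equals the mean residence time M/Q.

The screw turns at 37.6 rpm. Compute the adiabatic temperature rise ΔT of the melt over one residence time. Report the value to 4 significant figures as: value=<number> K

Q_s = Q / 3600 = 179.5 / 3600 = 0.0498611 kg/s
t_res = M / Q_s = 5.84 / 0.0498611 = 117.125 s
Geometry in metres: D = 148.5 mm → 0.1485 m, h = 6.01 mm → 0.00601 m; screw speed N = 37.6 rpm = 0.626667 rev/s
γ̇ = π D N / h = (π)(0.1485)(0.626667) / 0.00601 = 48.645 s⁻¹
Adiabatic rise: ΔT = η γ̇² t_res / (ρ cp) = 1057·(48.645)²·117.125 / (1242·2546) = 92.6452 K

value=92.65 K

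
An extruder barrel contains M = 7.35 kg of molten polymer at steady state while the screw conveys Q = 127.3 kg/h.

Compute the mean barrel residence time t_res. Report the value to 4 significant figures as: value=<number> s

Throughput in SI: Q_s = 127.3 kg/h ÷ 3600 s/h = 0.0353611 kg/s
t_res = M / Q_s = 7.35 ÷ 0.0353611 = 207.855 s

value=207.9 s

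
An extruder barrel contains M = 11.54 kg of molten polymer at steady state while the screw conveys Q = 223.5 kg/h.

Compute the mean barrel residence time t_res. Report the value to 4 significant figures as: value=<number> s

value=185.9 s

Convert throughput: Q = 223.5 kg/h = 223.5/3600 = 0.0620833 kg/s
Mean residence time: t_res = M/Q_s = 11.54 kg / 0.0620833 kg/s = 185.879 s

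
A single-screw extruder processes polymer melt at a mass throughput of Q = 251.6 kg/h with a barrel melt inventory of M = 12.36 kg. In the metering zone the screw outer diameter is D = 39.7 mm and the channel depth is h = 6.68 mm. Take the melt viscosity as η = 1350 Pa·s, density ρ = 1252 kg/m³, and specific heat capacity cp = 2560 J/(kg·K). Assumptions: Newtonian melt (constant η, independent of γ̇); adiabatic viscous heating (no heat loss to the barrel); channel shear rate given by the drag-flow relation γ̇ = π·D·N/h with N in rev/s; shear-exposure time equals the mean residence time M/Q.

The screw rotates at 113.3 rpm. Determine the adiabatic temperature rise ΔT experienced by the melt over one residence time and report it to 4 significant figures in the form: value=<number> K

value=92.59 K

Convert throughput: Q = 251.6 kg/h = 251.6/3600 = 0.0698889 kg/s
t_res = M / Q_s = 12.36 ÷ 0.0698889 = 176.852 s
Geometry in metres: D = 39.7 mm → 0.0397 m, h = 6.68 mm → 0.00668 m; screw speed N = 113.3 rpm = 1.88833 rev/s
Shear rate: γ̇ = πDN/h = π·0.0397·1.88833/0.00668 = 35.2568 s⁻¹
Adiabatic rise: ΔT = η γ̇² t_res / (ρ cp) = 1350·(35.2568)²·176.852 / (1252·2560) = 92.5945 K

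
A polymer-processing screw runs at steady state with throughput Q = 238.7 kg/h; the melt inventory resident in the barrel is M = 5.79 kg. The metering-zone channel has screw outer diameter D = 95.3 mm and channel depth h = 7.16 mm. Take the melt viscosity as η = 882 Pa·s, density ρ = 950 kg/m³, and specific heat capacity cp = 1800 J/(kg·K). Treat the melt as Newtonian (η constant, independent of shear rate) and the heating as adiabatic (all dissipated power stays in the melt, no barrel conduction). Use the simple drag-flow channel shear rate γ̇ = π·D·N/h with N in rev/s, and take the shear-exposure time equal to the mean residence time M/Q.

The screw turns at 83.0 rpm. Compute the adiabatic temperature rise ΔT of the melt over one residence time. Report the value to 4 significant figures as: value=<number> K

value=150.7 K

Throughput in SI: Q_s = 238.7 kg/h ÷ 3600 s/h = 0.0663056 kg/s
t_res = M / Q_s = 5.79 / 0.0663056 = 87.323 s
Geometry in metres: D = 95.3 mm → 0.0953 m, h = 7.16 mm → 0.00716 m; screw speed N = 83.0 rpm = 1.38333 rev/s
Shear rate: γ̇ = πDN/h = π·0.0953·1.38333/0.00716 = 57.8438 s⁻¹
ΔT = η·γ̇²·t_res/(ρ·cp) = [882 × 57.8438² × 87.323] / [950 × 1800] = 150.7 K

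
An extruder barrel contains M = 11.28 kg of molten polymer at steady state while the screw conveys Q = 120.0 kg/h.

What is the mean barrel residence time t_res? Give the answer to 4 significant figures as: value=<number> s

value=338.4 s

Convert throughput: Q = 120.0 kg/h = 120.0/3600 = 0.0333333 kg/s
Mean residence time: t_res = M/Q_s = 11.28 kg / 0.0333333 kg/s = 338.4 s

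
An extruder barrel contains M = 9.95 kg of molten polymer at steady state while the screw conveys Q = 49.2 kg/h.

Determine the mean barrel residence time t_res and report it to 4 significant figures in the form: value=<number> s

Q_s = Q / 3600 = 49.2 / 3600 = 0.0136667 kg/s
t_res = M / Q_s = 9.95 / 0.0136667 = 728.049 s

value=728.0 s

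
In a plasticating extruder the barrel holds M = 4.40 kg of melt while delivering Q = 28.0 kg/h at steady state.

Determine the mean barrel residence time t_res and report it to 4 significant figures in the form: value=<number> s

value=565.7 s

Convert throughput: Q = 28.0 kg/h = 28.0/3600 = 0.00777778 kg/s
t_res = M / Q_s = 4.40 / 0.00777778 = 565.714 s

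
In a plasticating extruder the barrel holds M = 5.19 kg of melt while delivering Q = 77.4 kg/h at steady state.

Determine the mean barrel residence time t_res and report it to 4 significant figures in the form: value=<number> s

value=241.4 s

Convert throughput: Q = 77.4 kg/h = 77.4/3600 = 0.0215 kg/s
t_res = M / Q_s = 5.19 ÷ 0.0215 = 241.395 s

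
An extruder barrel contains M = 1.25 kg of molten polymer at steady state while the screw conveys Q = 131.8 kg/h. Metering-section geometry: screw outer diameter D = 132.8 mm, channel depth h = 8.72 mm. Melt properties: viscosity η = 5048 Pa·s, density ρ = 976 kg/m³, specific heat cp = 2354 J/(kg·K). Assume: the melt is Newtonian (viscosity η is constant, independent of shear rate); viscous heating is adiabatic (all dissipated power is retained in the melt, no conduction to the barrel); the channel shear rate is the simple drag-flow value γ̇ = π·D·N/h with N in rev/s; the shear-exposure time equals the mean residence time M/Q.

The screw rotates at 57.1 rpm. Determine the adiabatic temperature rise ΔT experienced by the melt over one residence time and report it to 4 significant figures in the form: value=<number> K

value=155.5 K

Throughput in SI: Q_s = 131.8 kg/h ÷ 3600 s/h = 0.0366111 kg/s
t_res = M / Q_s = 1.25 ÷ 0.0366111 = 34.1426 s
Geometry in metres: D = 132.8 mm → 0.1328 m, h = 8.72 mm → 0.00872 m; screw speed N = 57.1 rpm = 0.951667 rev/s
Shear rate: γ̇ = πDN/h = π·0.1328·0.951667/0.00872 = 45.532 s⁻¹
Adiabatic rise: ΔT = η γ̇² t_res / (ρ cp) = 5048·(45.532)²·34.1426 / (976·2354) = 155.522 K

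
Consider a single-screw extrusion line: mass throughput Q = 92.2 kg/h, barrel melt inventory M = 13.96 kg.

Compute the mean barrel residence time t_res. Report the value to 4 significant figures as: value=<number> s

value=545.1 s

Throughput in SI: Q_s = 92.2 kg/h ÷ 3600 s/h = 0.0256111 kg/s
Mean residence time: t_res = M/Q_s = 13.96 kg / 0.0256111 kg/s = 545.076 s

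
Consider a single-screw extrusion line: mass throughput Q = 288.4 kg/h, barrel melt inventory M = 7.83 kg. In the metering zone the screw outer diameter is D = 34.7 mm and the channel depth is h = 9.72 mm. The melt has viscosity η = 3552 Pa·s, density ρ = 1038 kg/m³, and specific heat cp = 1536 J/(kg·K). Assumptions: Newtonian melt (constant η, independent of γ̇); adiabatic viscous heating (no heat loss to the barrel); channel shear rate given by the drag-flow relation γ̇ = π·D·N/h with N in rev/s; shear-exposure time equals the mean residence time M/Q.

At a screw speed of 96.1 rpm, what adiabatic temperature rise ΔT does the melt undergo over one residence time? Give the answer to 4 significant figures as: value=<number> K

value=70.26 K

Convert throughput: Q = 288.4 kg/h = 288.4/3600 = 0.0801111 kg/s
Mean residence time: t_res = M/Q_s = 7.83 kg / 0.0801111 kg/s = 97.7393 s
Geometry in metres: D = 34.7 mm → 0.0347 m, h = 9.72 mm → 0.00972 m; screw speed N = 96.1 rpm = 1.60167 rev/s
Shear rate: γ̇ = πDN/h = π·0.0347·1.60167/0.00972 = 17.9633 s⁻¹
ΔT = η·γ̇²·t_res / (ρ·cp) = 3552 · (17.9633)² · 97.7393 / (1038 · 1536) = 70.2625 K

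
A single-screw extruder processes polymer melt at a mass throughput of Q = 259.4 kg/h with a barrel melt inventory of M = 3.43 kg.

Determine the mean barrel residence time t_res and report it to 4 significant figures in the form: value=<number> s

value=47.60 s

Q_s = Q / 3600 = 259.4 / 3600 = 0.0720556 kg/s
t_res = M / Q_s = 3.43 ÷ 0.0720556 = 47.6022 s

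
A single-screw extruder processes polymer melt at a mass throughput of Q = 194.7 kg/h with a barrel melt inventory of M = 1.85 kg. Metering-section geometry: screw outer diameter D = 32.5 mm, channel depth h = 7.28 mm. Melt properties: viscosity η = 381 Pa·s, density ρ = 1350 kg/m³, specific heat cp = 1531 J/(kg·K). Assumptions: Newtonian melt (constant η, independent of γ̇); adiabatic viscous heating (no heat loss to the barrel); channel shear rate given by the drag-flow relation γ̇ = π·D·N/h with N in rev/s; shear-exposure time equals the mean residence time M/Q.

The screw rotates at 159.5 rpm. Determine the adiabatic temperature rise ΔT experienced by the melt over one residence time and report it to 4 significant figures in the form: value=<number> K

Q_s = Q / 3600 = 194.7 / 3600 = 0.0540833 kg/s
t_res = M / Q_s = 1.85 / 0.0540833 = 34.2065 s
D = 32.5 mm = 0.0325 m;  h = 7.28 mm = 0.00728 m;  N = 159.5 rpm / 60 = 2.65833 rev/s
γ̇ = π D N / h = (π)(0.0325)(2.65833) / 0.00728 = 37.283 s⁻¹
ΔT = η·γ̇²·t_res / (ρ·cp) = 381 · (37.283)² · 34.2065 / (1350 · 1531) = 8.7649 K

value=8.765 K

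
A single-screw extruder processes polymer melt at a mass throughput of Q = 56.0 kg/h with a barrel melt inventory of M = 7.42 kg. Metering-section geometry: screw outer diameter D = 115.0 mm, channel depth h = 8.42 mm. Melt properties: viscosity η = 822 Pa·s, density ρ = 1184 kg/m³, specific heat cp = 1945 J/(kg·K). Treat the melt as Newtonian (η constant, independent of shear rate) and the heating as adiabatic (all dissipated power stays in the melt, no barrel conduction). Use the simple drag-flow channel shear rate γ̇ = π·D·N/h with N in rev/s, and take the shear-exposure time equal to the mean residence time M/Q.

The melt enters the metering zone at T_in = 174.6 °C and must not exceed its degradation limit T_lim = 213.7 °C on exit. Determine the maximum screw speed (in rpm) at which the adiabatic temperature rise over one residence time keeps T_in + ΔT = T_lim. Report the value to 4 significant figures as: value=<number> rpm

value=21.19 rpm

Convert throughput: Q = 56.0 kg/h = 56.0/3600 = 0.0155556 kg/s
Mean residence time: t_res = M/Q_s = 7.42 kg / 0.0155556 kg/s = 477 s
D = 115.0 mm = 0.115 m;  h = 8.42 mm = 0.00842 m
Allowable rise: ΔT_a = T_lim − T_in = 213.7 − 174.6 = 39.1 K
Invert ΔT = ηγ̇²t_res/(ρcp) for γ̇: γ̇_max² = ΔT_a ρ cp / (η t_res) = 39.1·1184·1945 / (822·477) = 229.645 s⁻²
γ̇_max = √229.645 = 15.1541 s⁻¹
N_max = γ̇_max·h / (π·D) = 15.1541 · 0.00842 / (π · 0.115) = 0.353178 rev/s = 21.1907 rpm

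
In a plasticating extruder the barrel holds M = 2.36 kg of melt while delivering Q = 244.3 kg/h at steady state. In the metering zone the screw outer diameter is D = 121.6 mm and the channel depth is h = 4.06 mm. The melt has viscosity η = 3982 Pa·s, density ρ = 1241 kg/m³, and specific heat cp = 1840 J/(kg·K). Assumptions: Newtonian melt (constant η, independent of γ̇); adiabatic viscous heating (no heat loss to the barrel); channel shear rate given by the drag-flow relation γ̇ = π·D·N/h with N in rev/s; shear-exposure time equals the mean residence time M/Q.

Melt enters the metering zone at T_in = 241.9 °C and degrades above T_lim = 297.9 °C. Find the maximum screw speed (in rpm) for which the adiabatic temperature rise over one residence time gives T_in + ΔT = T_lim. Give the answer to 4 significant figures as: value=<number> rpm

Throughput in SI: Q_s = 244.3 kg/h ÷ 3600 s/h = 0.0678611 kg/s
t_res = M / Q_s = 2.36 ÷ 0.0678611 = 34.7769 s
Convert to metres: D = 0.1216 m, h = 0.00406 m
Allowable rise: ΔT_a = T_lim − T_in = 297.9 − 241.9 = 56 K
Invert ΔT = ηγ̇²t_res/(ρcp) for γ̇: γ̇_max² = ΔT_a ρ cp / (η t_res) = 56·1241·1840 / (3982·34.7769) = 923.39 s⁻²
γ̇_max = √923.39 = 30.3873 s⁻¹
N_max = γ̇_max h / (πD) = 30.3873·0.00406/(π·0.1216) = 0.32295 rev/s → ×60 = 19.377 rpm

value=19.38 rpm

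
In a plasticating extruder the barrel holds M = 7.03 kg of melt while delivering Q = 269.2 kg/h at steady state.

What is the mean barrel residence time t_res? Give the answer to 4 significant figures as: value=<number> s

Q_s = Q / 3600 = 269.2 / 3600 = 0.0747778 kg/s
t_res = M / Q_s = 7.03 / 0.0747778 = 94.0119 s

value=94.01 s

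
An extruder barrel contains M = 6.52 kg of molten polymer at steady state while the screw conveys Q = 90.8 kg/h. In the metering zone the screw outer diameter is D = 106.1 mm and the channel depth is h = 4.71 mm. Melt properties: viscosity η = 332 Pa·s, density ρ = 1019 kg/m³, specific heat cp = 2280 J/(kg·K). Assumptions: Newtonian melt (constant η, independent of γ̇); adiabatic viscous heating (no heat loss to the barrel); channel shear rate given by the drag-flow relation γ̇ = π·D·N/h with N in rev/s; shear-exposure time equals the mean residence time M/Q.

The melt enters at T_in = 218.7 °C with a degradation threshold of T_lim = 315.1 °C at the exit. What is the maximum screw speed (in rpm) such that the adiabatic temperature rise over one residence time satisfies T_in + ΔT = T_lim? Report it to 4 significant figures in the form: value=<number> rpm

value=43.31 rpm

Q_s = Q / 3600 = 90.8 / 3600 = 0.0252222 kg/s
t_res = M / Q_s = 6.52 ÷ 0.0252222 = 258.502 s
Geometry in SI: D = 106.1 mm → 0.1061 m, h = 4.71 mm → 0.00471 m
Allowable rise: ΔT_a = T_lim − T_in = 315.1 − 218.7 = 96.4 K
γ̇_max² = ΔT_a·ρ·cp/(η·t_res) = 96.4·1019·2280/(332·258.502) = 2609.66 s⁻²
γ̇_max = sqrt(2609.66) = 51.0848 s⁻¹
Solve γ̇ = πDN/h for N: N_max = γ̇_max·h/(π·D) = 51.0848 × 0.00471 / (π × 0.1061) = 0.721851 rev/s = 43.3111 rpm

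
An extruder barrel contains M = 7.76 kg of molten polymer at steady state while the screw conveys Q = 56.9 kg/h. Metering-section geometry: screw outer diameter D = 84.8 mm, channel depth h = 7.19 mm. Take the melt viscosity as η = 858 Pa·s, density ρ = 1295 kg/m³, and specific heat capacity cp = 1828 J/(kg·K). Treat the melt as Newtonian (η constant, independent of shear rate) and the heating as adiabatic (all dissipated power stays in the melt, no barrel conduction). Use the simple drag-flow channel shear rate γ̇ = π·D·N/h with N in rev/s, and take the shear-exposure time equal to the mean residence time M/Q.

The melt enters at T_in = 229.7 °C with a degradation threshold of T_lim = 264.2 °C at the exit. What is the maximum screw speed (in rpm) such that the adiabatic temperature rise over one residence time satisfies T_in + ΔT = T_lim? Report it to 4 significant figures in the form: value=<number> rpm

value=22.55 rpm

Throughput in SI: Q_s = 56.9 kg/h ÷ 3600 s/h = 0.0158056 kg/s
t_res = M / Q_s = 7.76 / 0.0158056 = 490.967 s
D = 84.8 mm = 0.0848 m;  h = 7.19 mm = 0.00719 m
ΔT_a = T_lim − T_in = 264.2 °C − 229.7 °C = 34.5 K
γ̇_max² = ΔT_a·ρ·cp / (η·t_res) = [34.5 × 1295 × 1828] / [858 × 490.967] = 193.877 s⁻²
γ̇_max = √193.877 = 13.924 s⁻¹
Solve γ̇ = πDN/h for N: N_max = γ̇_max·h/(π·D) = 13.924 × 0.00719 / (π × 0.0848) = 0.375791 rev/s = 22.5474 rpm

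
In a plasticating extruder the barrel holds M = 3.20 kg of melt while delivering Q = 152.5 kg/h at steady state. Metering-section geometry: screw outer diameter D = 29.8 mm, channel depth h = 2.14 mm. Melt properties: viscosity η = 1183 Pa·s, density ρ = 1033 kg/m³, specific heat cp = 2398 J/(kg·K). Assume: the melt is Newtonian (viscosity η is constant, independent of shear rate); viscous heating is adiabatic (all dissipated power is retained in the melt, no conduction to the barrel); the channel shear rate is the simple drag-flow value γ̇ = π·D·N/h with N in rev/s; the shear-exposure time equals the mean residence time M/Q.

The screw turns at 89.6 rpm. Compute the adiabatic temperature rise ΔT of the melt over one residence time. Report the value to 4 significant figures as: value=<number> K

Throughput in SI: Q_s = 152.5 kg/h ÷ 3600 s/h = 0.0423611 kg/s
Mean residence time: t_res = M/Q_s = 3.20 kg / 0.0423611 kg/s = 75.541 s
D = 29.8 mm = 0.0298 m;  h = 2.14 mm = 0.00214 m;  N = 89.6 rpm / 60 = 1.49333 rev/s
Shear rate: γ̇ = πDN/h = π·0.0298·1.49333/0.00214 = 65.3295 s⁻¹
ΔT = η·γ̇²·t_res / (ρ·cp) = 1183 · (65.3295)² · 75.541 / (1033 · 2398) = 153.97 K

value=154.0 K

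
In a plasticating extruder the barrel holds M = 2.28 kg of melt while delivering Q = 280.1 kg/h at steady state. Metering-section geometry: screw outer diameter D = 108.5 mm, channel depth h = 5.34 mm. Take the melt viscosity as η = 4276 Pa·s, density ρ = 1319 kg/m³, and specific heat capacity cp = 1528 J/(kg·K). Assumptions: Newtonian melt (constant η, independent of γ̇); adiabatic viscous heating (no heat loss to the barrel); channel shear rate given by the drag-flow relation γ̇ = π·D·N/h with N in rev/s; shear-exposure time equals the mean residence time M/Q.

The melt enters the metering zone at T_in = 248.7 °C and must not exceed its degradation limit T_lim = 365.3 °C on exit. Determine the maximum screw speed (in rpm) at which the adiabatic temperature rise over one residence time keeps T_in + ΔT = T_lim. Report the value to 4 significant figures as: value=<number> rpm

Q_s = Q / 3600 = 280.1 / 3600 = 0.0778056 kg/s
t_res = M / Q_s = 2.28 ÷ 0.0778056 = 29.3038 s
D = 108.5 mm = 0.1085 m;  h = 5.34 mm = 0.00534 m
ΔT_a = T_lim − T_in = 365.3 − 248.7 = 116.6 K
γ̇_max² = ΔT_a·ρ·cp / (η·t_res) = [116.6 × 1319 × 1528] / [4276 × 29.3038] = 1875.45 s⁻²
γ̇_max = √1875.45 = 43.3064 s⁻¹
N_max = γ̇_max·h / (π·D) = 43.3064 · 0.00534 / (π · 0.1085) = 0.678444 rev/s = 40.7066 rpm

value=40.71 rpm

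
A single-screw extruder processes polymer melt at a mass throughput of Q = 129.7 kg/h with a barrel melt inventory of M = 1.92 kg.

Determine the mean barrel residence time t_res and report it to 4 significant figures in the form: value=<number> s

Throughput in SI: Q_s = 129.7 kg/h ÷ 3600 s/h = 0.0360278 kg/s
t_res = M / Q_s = 1.92 ÷ 0.0360278 = 53.2922 s

value=53.29 s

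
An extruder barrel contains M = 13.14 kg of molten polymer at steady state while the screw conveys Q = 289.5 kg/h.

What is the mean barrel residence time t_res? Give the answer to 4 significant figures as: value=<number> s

Q_s = Q / 3600 = 289.5 / 3600 = 0.0804167 kg/s
t_res = M / Q_s = 13.14 / 0.0804167 = 163.399 s

value=163.4 s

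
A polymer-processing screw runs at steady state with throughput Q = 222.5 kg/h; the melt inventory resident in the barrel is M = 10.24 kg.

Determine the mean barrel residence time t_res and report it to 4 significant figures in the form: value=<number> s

value=165.7 s

Throughput in SI: Q_s = 222.5 kg/h ÷ 3600 s/h = 0.0618056 kg/s
t_res = M / Q_s = 10.24 / 0.0618056 = 165.681 s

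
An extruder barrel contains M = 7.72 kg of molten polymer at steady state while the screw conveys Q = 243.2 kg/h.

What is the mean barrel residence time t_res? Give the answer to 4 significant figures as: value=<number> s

value=114.3 s

Q_s = Q / 3600 = 243.2 / 3600 = 0.0675556 kg/s
Mean residence time: t_res = M/Q_s = 7.72 kg / 0.0675556 kg/s = 114.276 s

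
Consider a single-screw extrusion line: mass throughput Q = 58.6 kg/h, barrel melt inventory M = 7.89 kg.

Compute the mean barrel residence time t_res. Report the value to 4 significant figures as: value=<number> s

value=484.7 s

Throughput in SI: Q_s = 58.6 kg/h ÷ 3600 s/h = 0.0162778 kg/s
Mean residence time: t_res = M/Q_s = 7.89 kg / 0.0162778 kg/s = 484.71 s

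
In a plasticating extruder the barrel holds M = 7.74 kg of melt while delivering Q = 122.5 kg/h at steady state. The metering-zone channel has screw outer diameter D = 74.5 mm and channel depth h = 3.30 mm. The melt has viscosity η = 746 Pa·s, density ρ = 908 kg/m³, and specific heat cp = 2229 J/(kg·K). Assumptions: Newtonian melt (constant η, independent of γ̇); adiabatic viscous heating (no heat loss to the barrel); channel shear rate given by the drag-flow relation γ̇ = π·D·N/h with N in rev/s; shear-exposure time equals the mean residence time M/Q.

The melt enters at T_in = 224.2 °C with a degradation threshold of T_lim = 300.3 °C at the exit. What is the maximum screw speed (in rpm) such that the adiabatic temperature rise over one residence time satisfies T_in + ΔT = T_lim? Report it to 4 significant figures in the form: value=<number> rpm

Q_s = Q / 3600 = 122.5 / 3600 = 0.0340278 kg/s
t_res = M / Q_s = 7.74 ÷ 0.0340278 = 227.461 s
Convert to metres: D = 0.0745 m, h = 0.0033 m
Allowable rise: ΔT_a = T_lim − T_in = 300.3 − 224.2 = 76.1 K
Invert ΔT = ηγ̇²t_res/(ρcp) for γ̇: γ̇_max² = ΔT_a ρ cp / (η t_res) = 76.1·908·2229 / (746·227.461) = 907.683 s⁻²
Take the square root: γ̇_max = √(907.683) = 30.1278 s⁻¹
N_max = γ̇_max·h / (π·D) = 30.1278 · 0.0033 / (π · 0.0745) = 0.424791 rev/s = 25.4874 rpm

value=25.49 rpm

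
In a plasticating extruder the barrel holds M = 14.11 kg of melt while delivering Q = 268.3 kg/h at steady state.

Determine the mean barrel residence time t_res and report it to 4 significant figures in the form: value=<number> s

value=189.3 s

Convert throughput: Q = 268.3 kg/h = 268.3/3600 = 0.0745278 kg/s
t_res = M / Q_s = 14.11 ÷ 0.0745278 = 189.325 s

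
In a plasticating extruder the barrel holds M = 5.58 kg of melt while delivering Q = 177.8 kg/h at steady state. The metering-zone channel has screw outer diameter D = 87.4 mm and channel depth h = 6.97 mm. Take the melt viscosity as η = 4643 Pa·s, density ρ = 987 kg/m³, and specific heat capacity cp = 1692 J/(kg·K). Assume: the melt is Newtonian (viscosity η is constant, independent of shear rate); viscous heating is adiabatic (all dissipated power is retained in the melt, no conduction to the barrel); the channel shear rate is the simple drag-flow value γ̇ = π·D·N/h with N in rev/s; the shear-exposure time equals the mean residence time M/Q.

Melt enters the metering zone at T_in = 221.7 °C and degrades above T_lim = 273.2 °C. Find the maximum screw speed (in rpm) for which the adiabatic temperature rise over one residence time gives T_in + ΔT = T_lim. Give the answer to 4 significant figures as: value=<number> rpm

value=19.50 rpm

Throughput in SI: Q_s = 177.8 kg/h ÷ 3600 s/h = 0.0493889 kg/s
t_res = M / Q_s = 5.58 / 0.0493889 = 112.981 s
D = 87.4 mm = 0.0874 m;  h = 6.97 mm = 0.00697 m
ΔT_a = T_lim − T_in = 273.2 − 221.7 = 51.5 K
Invert ΔT = ηγ̇²t_res/(ρcp) for γ̇: γ̇_max² = ΔT_a ρ cp / (η t_res) = 51.5·987·1692 / (4643·112.981) = 163.954 s⁻²
γ̇_max = sqrt(163.954) = 12.8044 s⁻¹
Solve γ̇ = πDN/h for N: N_max = γ̇_max·h/(π·D) = 12.8044 × 0.00697 / (π × 0.0874) = 0.325036 rev/s = 19.5022 rpm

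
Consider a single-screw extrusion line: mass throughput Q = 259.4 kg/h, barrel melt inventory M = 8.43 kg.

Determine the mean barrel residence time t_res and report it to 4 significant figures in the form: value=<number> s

Convert throughput: Q = 259.4 kg/h = 259.4/3600 = 0.0720556 kg/s
t_res = M / Q_s = 8.43 / 0.0720556 = 116.993 s

value=117.0 s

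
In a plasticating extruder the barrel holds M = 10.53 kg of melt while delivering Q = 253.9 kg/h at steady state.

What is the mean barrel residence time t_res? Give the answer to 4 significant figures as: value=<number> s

value=149.3 s

Q_s = Q / 3600 = 253.9 / 3600 = 0.0705278 kg/s
t_res = M / Q_s = 10.53 ÷ 0.0705278 = 149.303 s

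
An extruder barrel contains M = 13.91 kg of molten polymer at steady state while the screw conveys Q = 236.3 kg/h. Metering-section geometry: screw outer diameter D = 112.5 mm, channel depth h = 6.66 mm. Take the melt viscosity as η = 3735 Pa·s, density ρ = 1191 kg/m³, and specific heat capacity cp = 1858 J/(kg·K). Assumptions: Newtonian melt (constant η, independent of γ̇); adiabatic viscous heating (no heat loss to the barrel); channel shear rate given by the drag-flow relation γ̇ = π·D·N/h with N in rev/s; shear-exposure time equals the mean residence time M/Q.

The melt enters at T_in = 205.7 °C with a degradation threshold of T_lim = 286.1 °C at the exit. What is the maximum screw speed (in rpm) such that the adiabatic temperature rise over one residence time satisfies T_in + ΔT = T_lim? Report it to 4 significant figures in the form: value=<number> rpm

value=16.95 rpm

Q_s = Q / 3600 = 236.3 / 3600 = 0.0656389 kg/s
t_res = M / Q_s = 13.91 / 0.0656389 = 211.917 s
Convert to metres: D = 0.1125 m, h = 0.00666 m
ΔT_a = T_lim − T_in = 286.1 − 205.7 = 80.4 K
γ̇_max² = ΔT_a·ρ·cp / (η·t_res) = [80.4 × 1191 × 1858] / [3735 × 211.917] = 224.78 s⁻²
Take the square root: γ̇_max = √(224.78) = 14.9927 s⁻¹
N_max = γ̇_max h / (πD) = 14.9927·0.00666/(π·0.1125) = 0.282521 rev/s → ×60 = 16.9512 rpm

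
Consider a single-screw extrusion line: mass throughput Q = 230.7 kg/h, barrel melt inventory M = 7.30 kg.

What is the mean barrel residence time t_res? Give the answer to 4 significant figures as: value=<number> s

value=113.9 s

Convert throughput: Q = 230.7 kg/h = 230.7/3600 = 0.0640833 kg/s
Mean residence time: t_res = M/Q_s = 7.30 kg / 0.0640833 kg/s = 113.914 s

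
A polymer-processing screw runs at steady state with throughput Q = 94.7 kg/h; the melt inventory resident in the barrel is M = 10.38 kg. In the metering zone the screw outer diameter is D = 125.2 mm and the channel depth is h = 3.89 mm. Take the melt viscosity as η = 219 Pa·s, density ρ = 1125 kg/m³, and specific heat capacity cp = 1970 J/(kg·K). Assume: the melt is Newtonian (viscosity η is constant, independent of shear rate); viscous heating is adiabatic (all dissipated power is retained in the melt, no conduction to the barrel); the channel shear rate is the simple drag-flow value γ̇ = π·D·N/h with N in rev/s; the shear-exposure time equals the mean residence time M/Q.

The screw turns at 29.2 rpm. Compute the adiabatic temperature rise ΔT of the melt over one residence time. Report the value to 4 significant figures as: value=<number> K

value=94.42 K

Convert throughput: Q = 94.7 kg/h = 94.7/3600 = 0.0263056 kg/s
Mean residence time: t_res = M/Q_s = 10.38 kg / 0.0263056 kg/s = 394.593 s
Convert to SI: D = 0.1252 m, h = 0.00389 m, N = 29.2/60 = 0.486667 rev/s
γ̇ = π D N / h = (π)(0.1252)(0.486667) / 0.00389 = 49.2081 s⁻¹
ΔT = η·γ̇²·t_res/(ρ·cp) = [219 × 49.2081² × 394.593] / [1125 × 1970] = 94.4164 K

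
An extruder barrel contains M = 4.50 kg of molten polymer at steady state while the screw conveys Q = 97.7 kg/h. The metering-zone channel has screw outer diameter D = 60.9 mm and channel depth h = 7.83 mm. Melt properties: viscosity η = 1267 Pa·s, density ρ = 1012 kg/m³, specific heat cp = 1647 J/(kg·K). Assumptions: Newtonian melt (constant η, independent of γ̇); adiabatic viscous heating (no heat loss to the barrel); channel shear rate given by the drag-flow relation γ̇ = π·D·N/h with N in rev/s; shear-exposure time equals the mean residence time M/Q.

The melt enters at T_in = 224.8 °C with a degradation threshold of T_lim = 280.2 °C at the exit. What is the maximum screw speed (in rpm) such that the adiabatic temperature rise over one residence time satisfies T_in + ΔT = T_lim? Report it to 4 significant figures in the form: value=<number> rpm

value=51.48 rpm

Q_s = Q / 3600 = 97.7 / 3600 = 0.0271389 kg/s
Mean residence time: t_res = M/Q_s = 4.50 kg / 0.0271389 kg/s = 165.814 s
Convert to metres: D = 0.0609 m, h = 0.00783 m
ΔT_a = T_lim − T_in = 280.2 − 224.8 = 55.4 K
Invert ΔT = ηγ̇²t_res/(ρcp) for γ̇: γ̇_max² = ΔT_a ρ cp / (η t_res) = 55.4·1012·1647 / (1267·165.814) = 439.528 s⁻²
Take the square root: γ̇_max = √(439.528) = 20.9649 s⁻¹
N_max = γ̇_max·h / (π·D) = 20.9649 · 0.00783 / (π · 0.0609) = 0.858001 rev/s = 51.4801 rpm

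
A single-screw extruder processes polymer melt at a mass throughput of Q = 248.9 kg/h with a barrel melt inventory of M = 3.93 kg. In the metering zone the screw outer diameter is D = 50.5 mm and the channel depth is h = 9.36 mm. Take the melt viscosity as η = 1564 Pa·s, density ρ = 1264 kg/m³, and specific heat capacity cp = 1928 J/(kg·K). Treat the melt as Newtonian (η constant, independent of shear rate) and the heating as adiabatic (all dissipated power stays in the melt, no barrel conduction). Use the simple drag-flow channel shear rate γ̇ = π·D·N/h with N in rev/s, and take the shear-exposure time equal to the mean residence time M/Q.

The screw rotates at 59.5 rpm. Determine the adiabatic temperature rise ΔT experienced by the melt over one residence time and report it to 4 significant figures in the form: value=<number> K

Q_s = Q / 3600 = 248.9 / 3600 = 0.0691389 kg/s
Mean residence time: t_res = M/Q_s = 3.93 kg / 0.0691389 kg/s = 56.8421 s
Convert to SI: D = 0.0505 m, h = 0.00936 m, N = 59.5/60 = 0.991667 rev/s
Shear rate: γ̇ = πDN/h = π·0.0505·0.991667/0.00936 = 16.8086 s⁻¹
ΔT = η·γ̇²·t_res/(ρ·cp) = [1564 × 16.8086² × 56.8421] / [1264 × 1928] = 10.3066 K

value=10.31 K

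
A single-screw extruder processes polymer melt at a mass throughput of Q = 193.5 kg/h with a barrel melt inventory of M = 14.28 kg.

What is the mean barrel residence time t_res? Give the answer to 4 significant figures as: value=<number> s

Throughput in SI: Q_s = 193.5 kg/h ÷ 3600 s/h = 0.05375 kg/s
Mean residence time: t_res = M/Q_s = 14.28 kg / 0.05375 kg/s = 265.674 s

value=265.7 s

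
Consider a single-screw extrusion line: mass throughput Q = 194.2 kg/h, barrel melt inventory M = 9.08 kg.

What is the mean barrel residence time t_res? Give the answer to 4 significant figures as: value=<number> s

value=168.3 s

Throughput in SI: Q_s = 194.2 kg/h ÷ 3600 s/h = 0.0539444 kg/s
Mean residence time: t_res = M/Q_s = 9.08 kg / 0.0539444 kg/s = 168.321 s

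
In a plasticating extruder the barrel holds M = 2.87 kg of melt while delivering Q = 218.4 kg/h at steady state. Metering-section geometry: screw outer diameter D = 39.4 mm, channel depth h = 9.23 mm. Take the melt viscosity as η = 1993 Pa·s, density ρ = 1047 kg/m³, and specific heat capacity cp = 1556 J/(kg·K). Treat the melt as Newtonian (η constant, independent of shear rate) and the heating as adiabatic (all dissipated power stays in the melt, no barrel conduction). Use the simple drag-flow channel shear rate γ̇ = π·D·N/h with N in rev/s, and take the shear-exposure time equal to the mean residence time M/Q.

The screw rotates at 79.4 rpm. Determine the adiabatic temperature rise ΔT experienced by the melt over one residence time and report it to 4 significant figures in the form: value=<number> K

Throughput in SI: Q_s = 218.4 kg/h ÷ 3600 s/h = 0.0606667 kg/s
t_res = M / Q_s = 2.87 ÷ 0.0606667 = 47.3077 s
D = 39.4 mm = 0.0394 m;  h = 9.23 mm = 0.00923 m;  N = 79.4 rpm / 60 = 1.32333 rev/s
γ̇ = π·D·N / h = π · 0.0394 · 1.32333 / 0.00923 = 17.7465 s⁻¹
ΔT = η·γ̇²·t_res / (ρ·cp) = 1993 · (17.7465)² · 47.3077 / (1047 · 1556) = 18.2268 K

value=18.23 K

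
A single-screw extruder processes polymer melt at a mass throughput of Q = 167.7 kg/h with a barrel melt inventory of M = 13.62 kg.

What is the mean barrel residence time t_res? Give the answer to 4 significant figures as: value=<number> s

Throughput in SI: Q_s = 167.7 kg/h ÷ 3600 s/h = 0.0465833 kg/s
Mean residence time: t_res = M/Q_s = 13.62 kg / 0.0465833 kg/s = 292.379 s

value=292.4 s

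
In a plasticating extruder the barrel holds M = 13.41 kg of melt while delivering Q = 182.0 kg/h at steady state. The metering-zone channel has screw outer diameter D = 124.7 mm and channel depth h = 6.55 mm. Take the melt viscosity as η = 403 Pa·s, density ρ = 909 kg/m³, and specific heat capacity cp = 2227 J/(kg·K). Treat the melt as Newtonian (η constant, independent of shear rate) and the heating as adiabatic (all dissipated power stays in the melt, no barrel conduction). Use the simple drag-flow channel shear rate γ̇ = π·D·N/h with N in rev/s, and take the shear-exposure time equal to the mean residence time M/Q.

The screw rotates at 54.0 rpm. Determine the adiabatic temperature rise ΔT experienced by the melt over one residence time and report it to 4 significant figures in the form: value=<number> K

Convert throughput: Q = 182.0 kg/h = 182.0/3600 = 0.0505556 kg/s
Mean residence time: t_res = M/Q_s = 13.41 kg / 0.0505556 kg/s = 265.253 s
Convert to SI: D = 0.1247 m, h = 0.00655 m, N = 54.0/60 = 0.9 rev/s
γ̇ = π D N / h = (π)(0.1247)(0.9) / 0.00655 = 53.8292 s⁻¹
Adiabatic rise: ΔT = η γ̇² t_res / (ρ cp) = 403·(53.8292)²·265.253 / (909·2227) = 153.009 K

value=153.0 K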